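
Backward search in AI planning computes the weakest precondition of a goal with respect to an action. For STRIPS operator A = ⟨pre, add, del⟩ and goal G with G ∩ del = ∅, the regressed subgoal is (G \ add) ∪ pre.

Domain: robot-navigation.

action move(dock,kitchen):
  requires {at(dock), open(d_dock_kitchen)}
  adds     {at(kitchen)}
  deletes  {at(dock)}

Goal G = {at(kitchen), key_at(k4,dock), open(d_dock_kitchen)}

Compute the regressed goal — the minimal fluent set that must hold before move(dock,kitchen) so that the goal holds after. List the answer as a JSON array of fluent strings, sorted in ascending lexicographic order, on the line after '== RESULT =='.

Regress:
  G ∩ del = {}  (empty — regression defined)
  G \ add = {at(kitchen), key_at(k4,dock), open(d_dock_kitchen)} \ {at(kitchen)} = {key_at(k4,dock), open(d_dock_kitchen)}
  ∪ pre   = {key_at(k4,dock), open(d_dock_kitchen)} ∪ {at(dock), open(d_dock_kitchen)}
          = {at(dock), key_at(k4,dock), open(d_dock_kitchen)}

== RESULT ==
["at(dock)", "key_at(k4,dock)", "open(d_dock_kitchen)"]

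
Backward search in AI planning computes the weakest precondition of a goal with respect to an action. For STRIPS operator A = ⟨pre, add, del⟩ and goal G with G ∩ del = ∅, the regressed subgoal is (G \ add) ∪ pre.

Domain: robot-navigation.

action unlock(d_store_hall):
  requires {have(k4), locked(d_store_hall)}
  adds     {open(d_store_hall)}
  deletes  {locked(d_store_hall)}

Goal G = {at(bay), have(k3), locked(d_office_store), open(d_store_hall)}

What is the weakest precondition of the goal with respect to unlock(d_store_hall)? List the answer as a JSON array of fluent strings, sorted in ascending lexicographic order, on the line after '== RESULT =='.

Compute (G \ add) ∪ pre:
  G ∩ del = {}  (empty — regression defined)
  G \ add = {at(bay), have(k3), locked(d_office_store), open(d_store_hall)} \ {open(d_store_hall)} = {at(bay), have(k3), locked(d_office_store)}
  ∪ pre   = {at(bay), have(k3), locked(d_office_store)} ∪ {have(k4), locked(d_store_hall)}
          = {at(bay), have(k3), have(k4), locked(d_office_store), locked(d_store_hall)}

== RESULT ==
["at(bay)", "have(k3)", "have(k4)", "locked(d_office_store)", "locked(d_store_hall)"]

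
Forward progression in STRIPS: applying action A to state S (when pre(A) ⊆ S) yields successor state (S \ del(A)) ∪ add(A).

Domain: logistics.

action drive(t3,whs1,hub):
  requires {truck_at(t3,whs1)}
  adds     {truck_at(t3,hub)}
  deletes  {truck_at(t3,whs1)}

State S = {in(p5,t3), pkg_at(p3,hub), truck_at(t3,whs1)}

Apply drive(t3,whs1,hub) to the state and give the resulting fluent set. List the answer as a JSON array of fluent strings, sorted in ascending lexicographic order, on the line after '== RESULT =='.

Compute (S \ del) ∪ add:
  pre ⊆ S: {truck_at(t3,whs1)} ⊆ S  — applicable
  S \ del = {in(p5,t3), pkg_at(p3,hub)}
  ∪ add   = {in(p5,t3), pkg_at(p3,hub), truck_at(t3,hub)}

== RESULT ==
["in(p5,t3)", "pkg_at(p3,hub)", "truck_at(t3,hub)"]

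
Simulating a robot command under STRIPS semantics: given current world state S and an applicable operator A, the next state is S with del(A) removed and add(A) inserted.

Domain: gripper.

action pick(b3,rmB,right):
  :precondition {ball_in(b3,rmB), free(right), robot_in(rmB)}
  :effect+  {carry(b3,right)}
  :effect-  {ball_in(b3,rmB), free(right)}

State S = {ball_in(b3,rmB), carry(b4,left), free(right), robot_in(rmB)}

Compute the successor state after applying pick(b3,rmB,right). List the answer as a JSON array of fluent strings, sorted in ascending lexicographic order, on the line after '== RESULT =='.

Progress:
  pre ⊆ S: {ball_in(b3,rmB), free(right), robot_in(rmB)} ⊆ S  — applicable
  S \ del = {carry(b4,left), robot_in(rmB)}
  ∪ add   = {carry(b3,right), carry(b4,left), robot_in(rmB)}

== RESULT ==
["carry(b3,right)", "carry(b4,left)", "robot_in(rmB)"]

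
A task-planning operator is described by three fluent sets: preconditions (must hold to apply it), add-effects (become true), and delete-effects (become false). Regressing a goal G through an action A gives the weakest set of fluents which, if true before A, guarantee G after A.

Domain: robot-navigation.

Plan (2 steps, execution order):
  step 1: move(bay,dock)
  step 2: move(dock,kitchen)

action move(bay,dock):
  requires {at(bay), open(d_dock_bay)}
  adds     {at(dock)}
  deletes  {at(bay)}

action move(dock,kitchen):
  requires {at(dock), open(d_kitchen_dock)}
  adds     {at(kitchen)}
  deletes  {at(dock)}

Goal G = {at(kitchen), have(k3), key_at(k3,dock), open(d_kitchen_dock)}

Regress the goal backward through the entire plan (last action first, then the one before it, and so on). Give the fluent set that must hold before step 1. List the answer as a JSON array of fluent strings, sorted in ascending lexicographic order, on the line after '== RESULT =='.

Regress step by step:
  through step 2 (move(dock,kitchen)): drop {at(kitchen)}, keep {have(k3), key_at(k3,dock), open(d_kitchen_dock)}, require {at(dock), open(d_kitchen_dock)}
    → {at(dock), have(k3), key_at(k3,dock), open(d_kitchen_dock)}
  through step 1 (move(bay,dock)): drop {at(dock)}, keep {have(k3), key_at(k3,dock), open(d_kitchen_dock)}, require {at(bay), open(d_dock_bay)}
    → {at(bay), have(k3), key_at(k3,dock), open(d_dock_bay), open(d_kitchen_dock)}

== RESULT ==
["at(bay)", "have(k3)", "key_at(k3,dock)", "open(d_dock_bay)", "open(d_kitchen_dock)"]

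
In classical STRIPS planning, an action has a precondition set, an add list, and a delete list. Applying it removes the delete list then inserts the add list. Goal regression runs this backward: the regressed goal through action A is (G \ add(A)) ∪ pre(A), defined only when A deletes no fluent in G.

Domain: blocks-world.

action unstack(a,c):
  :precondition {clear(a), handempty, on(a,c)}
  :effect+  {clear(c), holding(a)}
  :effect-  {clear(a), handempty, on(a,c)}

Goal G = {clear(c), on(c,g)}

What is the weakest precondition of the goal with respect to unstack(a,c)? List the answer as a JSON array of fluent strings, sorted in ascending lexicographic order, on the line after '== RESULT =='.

Compute (G \ add) ∪ pre:
  G ∩ del = {}  (empty — regression defined)
  G \ add = {clear(c), on(c,g)} \ {clear(c), holding(a)} = {on(c,g)}
  ∪ pre   = {on(c,g)} ∪ {clear(a), handempty, on(a,c)}
          = {clear(a), handempty, on(a,c), on(c,g)}

== RESULT ==
["clear(a)", "handempty", "on(a,c)", "on(c,g)"]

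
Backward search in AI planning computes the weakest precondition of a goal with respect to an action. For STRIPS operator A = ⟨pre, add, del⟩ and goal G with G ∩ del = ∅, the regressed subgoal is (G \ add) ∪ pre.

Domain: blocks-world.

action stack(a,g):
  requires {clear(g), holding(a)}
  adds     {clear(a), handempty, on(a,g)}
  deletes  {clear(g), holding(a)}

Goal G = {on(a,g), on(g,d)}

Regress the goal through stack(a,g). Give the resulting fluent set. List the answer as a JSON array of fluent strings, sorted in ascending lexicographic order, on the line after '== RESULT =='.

Regress:
  G ∩ del = {}  (empty — regression defined)
  G \ add = {on(a,g), on(g,d)} \ {clear(a), handempty, on(a,g)} = {on(g,d)}
  ∪ pre   = {on(g,d)} ∪ {clear(g), holding(a)}
          = {clear(g), holding(a), on(g,d)}

== RESULT ==
["clear(g)", "holding(a)", "on(g,d)"]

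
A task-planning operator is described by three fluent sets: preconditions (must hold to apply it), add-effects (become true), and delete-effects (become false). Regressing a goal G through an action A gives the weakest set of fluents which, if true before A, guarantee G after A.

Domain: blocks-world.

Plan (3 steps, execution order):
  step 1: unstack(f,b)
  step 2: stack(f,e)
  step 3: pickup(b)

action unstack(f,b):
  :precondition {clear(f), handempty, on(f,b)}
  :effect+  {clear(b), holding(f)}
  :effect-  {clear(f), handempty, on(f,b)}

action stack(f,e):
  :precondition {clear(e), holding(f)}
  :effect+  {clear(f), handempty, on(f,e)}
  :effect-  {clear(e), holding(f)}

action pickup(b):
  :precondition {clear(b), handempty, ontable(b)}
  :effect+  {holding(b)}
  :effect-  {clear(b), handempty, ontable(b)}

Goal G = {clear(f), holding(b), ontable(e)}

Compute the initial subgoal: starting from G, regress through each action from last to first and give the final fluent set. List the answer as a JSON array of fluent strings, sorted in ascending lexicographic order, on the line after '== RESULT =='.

Regress step by step:
  through step 3 (pickup(b)): drop {holding(b)}, keep {clear(f), ontable(e)}, require {clear(b), handempty, ontable(b)}
    → {clear(b), clear(f), handempty, ontable(b), ontable(e)}
  through step 2 (stack(f,e)): drop {clear(f), handempty}, keep {clear(b), ontable(b), ontable(e)}, require {clear(e), holding(f)}
    → {clear(b), clear(e), holding(f), ontable(b), ontable(e)}
  through step 1 (unstack(f,b)): drop {clear(b), holding(f)}, keep {clear(e), ontable(b), ontable(e)}, require {clear(f), handempty, on(f,b)}
    → {clear(e), clear(f), handempty, on(f,b), ontable(b), ontable(e)}

== RESULT ==
["clear(e)", "clear(f)", "handempty", "on(f,b)", "ontable(b)", "ontable(e)"]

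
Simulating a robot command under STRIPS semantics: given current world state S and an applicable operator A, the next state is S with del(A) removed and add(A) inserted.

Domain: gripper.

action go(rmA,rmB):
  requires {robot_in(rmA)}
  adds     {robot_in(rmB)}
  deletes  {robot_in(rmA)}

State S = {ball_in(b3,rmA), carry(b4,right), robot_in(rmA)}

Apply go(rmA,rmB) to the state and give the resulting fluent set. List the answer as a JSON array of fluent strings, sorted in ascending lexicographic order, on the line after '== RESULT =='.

Compute (S \ del) ∪ add:
  pre ⊆ S: {robot_in(rmA)} ⊆ S  — applicable
  S \ del = {ball_in(b3,rmA), carry(b4,right)}
  ∪ add   = {ball_in(b3,rmA), carry(b4,right), robot_in(rmB)}

== RESULT ==
["ball_in(b3,rmA)", "carry(b4,right)", "robot_in(rmB)"]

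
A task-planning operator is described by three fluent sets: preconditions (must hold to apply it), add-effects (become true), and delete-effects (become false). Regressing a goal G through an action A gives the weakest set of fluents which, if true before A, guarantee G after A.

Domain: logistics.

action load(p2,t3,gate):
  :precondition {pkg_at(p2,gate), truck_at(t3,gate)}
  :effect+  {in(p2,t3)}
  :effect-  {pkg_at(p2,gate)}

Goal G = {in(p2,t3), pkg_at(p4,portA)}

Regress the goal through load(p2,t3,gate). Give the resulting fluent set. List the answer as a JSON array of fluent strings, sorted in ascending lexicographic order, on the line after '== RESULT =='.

Compute (G \ add) ∪ pre:
  G ∩ del = {}  (empty — regression defined)
  G \ add = {in(p2,t3), pkg_at(p4,portA)} \ {in(p2,t3)} = {pkg_at(p4,portA)}
  ∪ pre   = {pkg_at(p4,portA)} ∪ {pkg_at(p2,gate), truck_at(t3,gate)}
          = {pkg_at(p2,gate), pkg_at(p4,portA), truck_at(t3,gate)}

== RESULT ==
["pkg_at(p2,gate)", "pkg_at(p4,portA)", "truck_at(t3,gate)"]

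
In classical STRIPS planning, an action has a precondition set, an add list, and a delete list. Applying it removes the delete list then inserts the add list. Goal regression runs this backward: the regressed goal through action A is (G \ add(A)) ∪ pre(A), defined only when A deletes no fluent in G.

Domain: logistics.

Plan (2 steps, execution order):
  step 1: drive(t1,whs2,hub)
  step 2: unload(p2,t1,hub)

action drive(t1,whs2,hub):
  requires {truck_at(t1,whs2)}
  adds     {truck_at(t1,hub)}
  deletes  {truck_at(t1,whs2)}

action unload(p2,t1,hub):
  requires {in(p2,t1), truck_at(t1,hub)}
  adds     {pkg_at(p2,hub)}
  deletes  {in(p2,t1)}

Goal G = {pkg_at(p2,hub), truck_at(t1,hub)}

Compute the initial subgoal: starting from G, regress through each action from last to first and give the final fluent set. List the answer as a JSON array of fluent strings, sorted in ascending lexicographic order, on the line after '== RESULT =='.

Work backward from the goal:
  through step 2 (unload(p2,t1,hub)): drop {pkg_at(p2,hub)}, keep {truck_at(t1,hub)}, require {in(p2,t1), truck_at(t1,hub)}
    → {in(p2,t1), truck_at(t1,hub)}
  through step 1 (drive(t1,whs2,hub)): drop {truck_at(t1,hub)}, keep {in(p2,t1)}, require {truck_at(t1,whs2)}
    → {in(p2,t1), truck_at(t1,whs2)}

== RESULT ==
["in(p2,t1)", "truck_at(t1,whs2)"]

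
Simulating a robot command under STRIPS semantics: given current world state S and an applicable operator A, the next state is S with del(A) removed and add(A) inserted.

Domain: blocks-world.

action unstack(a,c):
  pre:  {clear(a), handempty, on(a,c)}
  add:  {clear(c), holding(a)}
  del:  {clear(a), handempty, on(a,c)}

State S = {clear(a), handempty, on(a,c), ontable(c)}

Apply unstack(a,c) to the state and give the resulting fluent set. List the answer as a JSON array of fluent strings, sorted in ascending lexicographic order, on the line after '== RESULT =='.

Compute (S \ del) ∪ add:
  pre ⊆ S: {clear(a), handempty, on(a,c)} ⊆ S  — applicable
  S \ del = {ontable(c)}
  ∪ add   = {clear(c), holding(a), ontable(c)}

== RESULT ==
["clear(c)", "holding(a)", "ontable(c)"]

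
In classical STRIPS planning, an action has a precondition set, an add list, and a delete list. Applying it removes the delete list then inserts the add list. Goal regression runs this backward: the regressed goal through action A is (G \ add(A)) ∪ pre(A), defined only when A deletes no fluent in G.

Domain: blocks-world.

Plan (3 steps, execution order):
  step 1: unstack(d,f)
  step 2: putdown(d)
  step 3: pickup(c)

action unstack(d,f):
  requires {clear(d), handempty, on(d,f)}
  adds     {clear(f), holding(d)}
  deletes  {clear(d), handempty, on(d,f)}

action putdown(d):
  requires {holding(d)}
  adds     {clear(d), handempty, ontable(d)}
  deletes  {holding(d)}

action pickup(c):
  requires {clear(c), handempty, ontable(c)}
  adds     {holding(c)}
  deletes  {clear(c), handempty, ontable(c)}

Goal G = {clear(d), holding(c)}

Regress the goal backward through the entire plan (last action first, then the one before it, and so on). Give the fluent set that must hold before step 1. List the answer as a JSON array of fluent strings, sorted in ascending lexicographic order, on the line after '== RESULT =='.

Work backward from the goal:
  through step 3 (pickup(c)): drop {holding(c)}, keep {clear(d)}, require {clear(c), handempty, ontable(c)}
    → {clear(c), clear(d), handempty, ontable(c)}
  through step 2 (putdown(d)): drop {clear(d), handempty}, keep {clear(c), ontable(c)}, require {holding(d)}
    → {clear(c), holding(d), ontable(c)}
  through step 1 (unstack(d,f)): drop {holding(d)}, keep {clear(c), ontable(c)}, require {clear(d), handempty, on(d,f)}
    → {clear(c), clear(d), handempty, on(d,f), ontable(c)}

== RESULT ==
["clear(c)", "clear(d)", "handempty", "on(d,f)", "ontable(c)"]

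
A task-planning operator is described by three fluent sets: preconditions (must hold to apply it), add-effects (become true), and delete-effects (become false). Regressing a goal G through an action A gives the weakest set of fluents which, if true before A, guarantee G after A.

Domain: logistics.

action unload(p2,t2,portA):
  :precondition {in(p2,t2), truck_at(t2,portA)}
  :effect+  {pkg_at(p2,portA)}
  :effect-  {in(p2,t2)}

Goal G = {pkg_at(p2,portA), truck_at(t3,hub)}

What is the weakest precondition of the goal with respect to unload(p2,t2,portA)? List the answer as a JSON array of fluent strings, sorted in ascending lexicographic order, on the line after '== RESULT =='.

Compute (G \ add) ∪ pre:
  G ∩ del = {}  (empty — regression defined)
  G \ add = {pkg_at(p2,portA), truck_at(t3,hub)} \ {pkg_at(p2,portA)} = {truck_at(t3,hub)}
  ∪ pre   = {truck_at(t3,hub)} ∪ {in(p2,t2), truck_at(t2,portA)}
          = {in(p2,t2), truck_at(t2,portA), truck_at(t3,hub)}

== RESULT ==
["in(p2,t2)", "truck_at(t2,portA)", "truck_at(t3,hub)"]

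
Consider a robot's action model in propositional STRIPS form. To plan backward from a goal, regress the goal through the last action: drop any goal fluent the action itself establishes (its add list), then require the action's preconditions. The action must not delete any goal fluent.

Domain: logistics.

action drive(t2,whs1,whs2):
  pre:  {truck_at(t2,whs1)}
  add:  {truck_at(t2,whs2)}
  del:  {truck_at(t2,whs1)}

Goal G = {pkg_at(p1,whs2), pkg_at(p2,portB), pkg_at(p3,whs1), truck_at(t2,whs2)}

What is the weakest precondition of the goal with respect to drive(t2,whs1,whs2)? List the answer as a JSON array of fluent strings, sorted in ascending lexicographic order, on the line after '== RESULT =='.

Regress:
  G ∩ del = {}  (empty — regression defined)
  G \ add = {pkg_at(p1,whs2), pkg_at(p2,portB), pkg_at(p3,whs1), truck_at(t2,whs2)} \ {truck_at(t2,whs2)} = {pkg_at(p1,whs2), pkg_at(p2,portB), pkg_at(p3,whs1)}
  ∪ pre   = {pkg_at(p1,whs2), pkg_at(p2,portB), pkg_at(p3,whs1)} ∪ {truck_at(t2,whs1)}
          = {pkg_at(p1,whs2), pkg_at(p2,portB), pkg_at(p3,whs1), truck_at(t2,whs1)}

== RESULT ==
["pkg_at(p1,whs2)", "pkg_at(p2,portB)", "pkg_at(p3,whs1)", "truck_at(t2,whs1)"]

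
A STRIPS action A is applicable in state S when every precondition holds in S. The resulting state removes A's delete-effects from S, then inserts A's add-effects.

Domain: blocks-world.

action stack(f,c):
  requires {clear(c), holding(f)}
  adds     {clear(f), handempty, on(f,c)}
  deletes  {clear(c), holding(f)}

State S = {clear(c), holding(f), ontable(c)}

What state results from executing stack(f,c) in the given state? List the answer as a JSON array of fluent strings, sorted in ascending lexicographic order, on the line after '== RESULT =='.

Compute (S \ del) ∪ add:
  pre ⊆ S: {clear(c), holding(f)} ⊆ S  — applicable
  S \ del = {ontable(c)}
  ∪ add   = {clear(f), handempty, on(f,c), ontable(c)}

== RESULT ==
["clear(f)", "handempty", "on(f,c)", "ontable(c)"]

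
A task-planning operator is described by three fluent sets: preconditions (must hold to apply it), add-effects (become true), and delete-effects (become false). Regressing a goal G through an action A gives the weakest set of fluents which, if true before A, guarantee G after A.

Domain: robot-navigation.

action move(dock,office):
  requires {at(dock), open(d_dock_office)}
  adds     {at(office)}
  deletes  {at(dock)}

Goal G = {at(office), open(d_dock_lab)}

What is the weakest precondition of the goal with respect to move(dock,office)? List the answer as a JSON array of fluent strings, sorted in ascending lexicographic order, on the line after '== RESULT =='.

Regress:
  G ∩ del = {}  (empty — regression defined)
  G \ add = {at(office), open(d_dock_lab)} \ {at(office)} = {open(d_dock_lab)}
  ∪ pre   = {open(d_dock_lab)} ∪ {at(dock), open(d_dock_office)}
          = {at(dock), open(d_dock_lab), open(d_dock_office)}

== RESULT ==
["at(dock)", "open(d_dock_lab)", "open(d_dock_office)"]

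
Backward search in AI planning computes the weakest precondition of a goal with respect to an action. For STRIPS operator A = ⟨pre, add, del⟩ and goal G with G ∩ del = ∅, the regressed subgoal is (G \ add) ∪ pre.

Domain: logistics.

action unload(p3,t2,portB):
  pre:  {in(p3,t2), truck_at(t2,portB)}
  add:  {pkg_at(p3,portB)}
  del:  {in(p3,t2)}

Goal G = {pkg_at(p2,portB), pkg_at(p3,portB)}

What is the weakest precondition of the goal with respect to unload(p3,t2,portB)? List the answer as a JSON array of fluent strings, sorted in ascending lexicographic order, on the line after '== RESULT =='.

Regress:
  G ∩ del = {}  (empty — regression defined)
  G \ add = {pkg_at(p2,portB), pkg_at(p3,portB)} \ {pkg_at(p3,portB)} = {pkg_at(p2,portB)}
  ∪ pre   = {pkg_at(p2,portB)} ∪ {in(p3,t2), truck_at(t2,portB)}
          = {in(p3,t2), pkg_at(p2,portB), truck_at(t2,portB)}

== RESULT ==
["in(p3,t2)", "pkg_at(p2,portB)", "truck_at(t2,portB)"]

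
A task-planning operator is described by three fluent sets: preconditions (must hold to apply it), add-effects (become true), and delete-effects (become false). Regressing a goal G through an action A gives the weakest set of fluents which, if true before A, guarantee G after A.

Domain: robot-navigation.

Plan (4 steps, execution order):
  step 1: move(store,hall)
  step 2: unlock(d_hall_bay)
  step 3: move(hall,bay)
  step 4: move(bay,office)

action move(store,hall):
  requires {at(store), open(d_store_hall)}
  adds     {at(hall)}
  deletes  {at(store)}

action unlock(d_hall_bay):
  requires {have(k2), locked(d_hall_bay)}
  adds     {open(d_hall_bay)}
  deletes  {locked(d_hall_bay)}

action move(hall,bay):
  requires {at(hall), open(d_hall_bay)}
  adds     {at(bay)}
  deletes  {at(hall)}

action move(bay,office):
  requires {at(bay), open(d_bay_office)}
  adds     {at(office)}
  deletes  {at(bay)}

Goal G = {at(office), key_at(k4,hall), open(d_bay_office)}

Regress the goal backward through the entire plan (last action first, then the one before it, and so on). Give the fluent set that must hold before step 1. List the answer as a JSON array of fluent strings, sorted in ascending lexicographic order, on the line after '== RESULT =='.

Regress step by step:
  through step 4 (move(bay,office)): drop {at(office)}, keep {key_at(k4,hall), open(d_bay_office)}, require {at(bay), open(d_bay_office)}
    → {at(bay), key_at(k4,hall), open(d_bay_office)}
  through step 3 (move(hall,bay)): drop {at(bay)}, keep {key_at(k4,hall), open(d_bay_office)}, require {at(hall), open(d_hall_bay)}
    → {at(hall), key_at(k4,hall), open(d_bay_office), open(d_hall_bay)}
  through step 2 (unlock(d_hall_bay)): drop {open(d_hall_bay)}, keep {at(hall), key_at(k4,hall), open(d_bay_office)}, require {have(k2), locked(d_hall_bay)}
    → {at(hall), have(k2), key_at(k4,hall), locked(d_hall_bay), open(d_bay_office)}
  through step 1 (move(store,hall)): drop {at(hall)}, keep {have(k2), key_at(k4,hall), locked(d_hall_bay), open(d_bay_office)}, require {at(store), open(d_store_hall)}
    → {at(store), have(k2), key_at(k4,hall), locked(d_hall_bay), open(d_bay_office), open(d_store_hall)}

== RESULT ==
["at(store)", "have(k2)", "key_at(k4,hall)", "locked(d_hall_bay)", "open(d_bay_office)", "open(d_store_hall)"]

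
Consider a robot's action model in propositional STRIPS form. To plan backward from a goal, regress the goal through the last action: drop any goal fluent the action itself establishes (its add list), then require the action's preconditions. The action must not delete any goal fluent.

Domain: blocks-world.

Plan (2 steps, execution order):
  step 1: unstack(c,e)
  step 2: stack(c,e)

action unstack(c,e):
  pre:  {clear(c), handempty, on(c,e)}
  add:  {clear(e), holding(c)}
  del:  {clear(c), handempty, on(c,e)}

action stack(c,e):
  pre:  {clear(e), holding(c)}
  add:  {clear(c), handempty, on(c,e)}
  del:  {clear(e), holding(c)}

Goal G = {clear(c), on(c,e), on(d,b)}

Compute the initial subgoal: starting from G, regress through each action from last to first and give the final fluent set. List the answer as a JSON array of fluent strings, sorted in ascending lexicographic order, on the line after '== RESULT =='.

Regress step by step:
  through step 2 (stack(c,e)): drop {clear(c), on(c,e)}, keep {on(d,b)}, require {clear(e), holding(c)}
    → {clear(e), holding(c), on(d,b)}
  through step 1 (unstack(c,e)): drop {clear(e), holding(c)}, keep {on(d,b)}, require {clear(c), handempty, on(c,e)}
    → {clear(c), handempty, on(c,e), on(d,b)}

== RESULT ==
["clear(c)", "handempty", "on(c,e)", "on(d,b)"]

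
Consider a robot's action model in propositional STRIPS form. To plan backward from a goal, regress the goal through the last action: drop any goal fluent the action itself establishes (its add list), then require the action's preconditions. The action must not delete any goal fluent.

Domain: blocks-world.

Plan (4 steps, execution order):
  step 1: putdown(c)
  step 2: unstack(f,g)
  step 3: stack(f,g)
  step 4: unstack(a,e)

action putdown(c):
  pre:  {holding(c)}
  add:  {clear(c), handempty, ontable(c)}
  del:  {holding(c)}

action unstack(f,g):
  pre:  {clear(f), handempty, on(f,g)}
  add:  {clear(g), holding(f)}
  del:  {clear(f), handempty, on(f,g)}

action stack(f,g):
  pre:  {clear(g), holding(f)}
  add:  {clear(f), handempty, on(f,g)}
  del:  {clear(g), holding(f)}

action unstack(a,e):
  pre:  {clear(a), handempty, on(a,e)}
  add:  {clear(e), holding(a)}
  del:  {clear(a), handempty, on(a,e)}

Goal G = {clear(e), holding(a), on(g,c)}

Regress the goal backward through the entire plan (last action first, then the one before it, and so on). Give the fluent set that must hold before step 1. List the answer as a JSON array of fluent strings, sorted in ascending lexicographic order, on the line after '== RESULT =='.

Regress step by step:
  through step 4 (unstack(a,e)): drop {clear(e), holding(a)}, keep {on(g,c)}, require {clear(a), handempty, on(a,e)}
    → {clear(a), handempty, on(a,e), on(g,c)}
  through step 3 (stack(f,g)): drop {handempty}, keep {clear(a), on(a,e), on(g,c)}, require {clear(g), holding(f)}
    → {clear(a), clear(g), holding(f), on(a,e), on(g,c)}
  through step 2 (unstack(f,g)): drop {clear(g), holding(f)}, keep {clear(a), on(a,e), on(g,c)}, require {clear(f), handempty, on(f,g)}
    → {clear(a), clear(f), handempty, on(a,e), on(f,g), on(g,c)}
  through step 1 (putdown(c)): drop {handempty}, keep {clear(a), clear(f), on(a,e), on(f,g), on(g,c)}, require {holding(c)}
    → {clear(a), clear(f), holding(c), on(a,e), on(f,g), on(g,c)}

== RESULT ==
["clear(a)", "clear(f)", "holding(c)", "on(a,e)", "on(f,g)", "on(g,c)"]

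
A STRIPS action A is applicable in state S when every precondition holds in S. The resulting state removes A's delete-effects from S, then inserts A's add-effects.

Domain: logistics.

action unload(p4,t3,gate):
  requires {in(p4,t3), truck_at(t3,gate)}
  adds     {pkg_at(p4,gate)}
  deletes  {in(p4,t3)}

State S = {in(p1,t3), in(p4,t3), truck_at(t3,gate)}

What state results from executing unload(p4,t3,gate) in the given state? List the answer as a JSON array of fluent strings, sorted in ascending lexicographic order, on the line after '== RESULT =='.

Compute (S \ del) ∪ add:
  pre ⊆ S: {in(p4,t3), truck_at(t3,gate)} ⊆ S  — applicable
  S \ del = {in(p1,t3), truck_at(t3,gate)}
  ∪ add   = {in(p1,t3), pkg_at(p4,gate), truck_at(t3,gate)}

== RESULT ==
["in(p1,t3)", "pkg_at(p4,gate)", "truck_at(t3,gate)"]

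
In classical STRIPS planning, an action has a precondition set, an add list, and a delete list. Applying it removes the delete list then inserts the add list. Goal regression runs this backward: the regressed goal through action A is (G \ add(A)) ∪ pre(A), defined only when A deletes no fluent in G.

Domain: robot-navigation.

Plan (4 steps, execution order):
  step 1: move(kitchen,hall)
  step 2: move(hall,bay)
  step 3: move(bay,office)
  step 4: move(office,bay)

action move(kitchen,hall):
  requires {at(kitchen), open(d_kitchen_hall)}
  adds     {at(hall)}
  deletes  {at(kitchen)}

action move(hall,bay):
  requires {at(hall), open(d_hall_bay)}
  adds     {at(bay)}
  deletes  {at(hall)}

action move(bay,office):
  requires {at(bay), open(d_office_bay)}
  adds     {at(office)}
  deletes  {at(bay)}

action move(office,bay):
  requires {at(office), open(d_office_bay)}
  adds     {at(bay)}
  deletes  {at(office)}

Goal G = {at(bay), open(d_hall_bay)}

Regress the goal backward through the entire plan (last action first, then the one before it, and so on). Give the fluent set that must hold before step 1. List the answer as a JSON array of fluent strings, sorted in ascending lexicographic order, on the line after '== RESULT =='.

Work backward from the goal:
  through step 4 (move(office,bay)): drop {at(bay)}, keep {open(d_hall_bay)}, require {at(office), open(d_office_bay)}
    → {at(office), open(d_hall_bay), open(d_office_bay)}
  through step 3 (move(bay,office)): drop {at(office)}, keep {open(d_hall_bay), open(d_office_bay)}, require {at(bay), open(d_office_bay)}
    → {at(bay), open(d_hall_bay), open(d_office_bay)}
  through step 2 (move(hall,bay)): drop {at(bay)}, keep {open(d_hall_bay), open(d_office_bay)}, require {at(hall), open(d_hall_bay)}
    → {at(hall), open(d_hall_bay), open(d_office_bay)}
  through step 1 (move(kitchen,hall)): drop {at(hall)}, keep {open(d_hall_bay), open(d_office_bay)}, require {at(kitchen), open(d_kitchen_hall)}
    → {at(kitchen), open(d_hall_bay), open(d_kitchen_hall), open(d_office_bay)}

== RESULT ==
["at(kitchen)", "open(d_hall_bay)", "open(d_kitchen_hall)", "open(d_office_bay)"]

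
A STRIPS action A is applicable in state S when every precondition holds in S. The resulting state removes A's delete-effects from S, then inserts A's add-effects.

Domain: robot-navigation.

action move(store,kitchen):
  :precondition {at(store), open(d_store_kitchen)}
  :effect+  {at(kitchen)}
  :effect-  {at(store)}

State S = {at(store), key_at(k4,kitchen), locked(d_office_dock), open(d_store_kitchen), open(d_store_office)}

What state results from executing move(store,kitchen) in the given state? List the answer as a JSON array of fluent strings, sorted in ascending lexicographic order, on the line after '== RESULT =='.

Progress:
  pre ⊆ S: {at(store), open(d_store_kitchen)} ⊆ S  — applicable
  S \ del = {key_at(k4,kitchen), locked(d_office_dock), open(d_store_kitchen), open(d_store_office)}
  ∪ add   = {at(kitchen), key_at(k4,kitchen), locked(d_office_dock), open(d_store_kitchen), open(d_store_office)}

== RESULT ==
["at(kitchen)", "key_at(k4,kitchen)", "locked(d_office_dock)", "open(d_store_kitchen)", "open(d_store_office)"]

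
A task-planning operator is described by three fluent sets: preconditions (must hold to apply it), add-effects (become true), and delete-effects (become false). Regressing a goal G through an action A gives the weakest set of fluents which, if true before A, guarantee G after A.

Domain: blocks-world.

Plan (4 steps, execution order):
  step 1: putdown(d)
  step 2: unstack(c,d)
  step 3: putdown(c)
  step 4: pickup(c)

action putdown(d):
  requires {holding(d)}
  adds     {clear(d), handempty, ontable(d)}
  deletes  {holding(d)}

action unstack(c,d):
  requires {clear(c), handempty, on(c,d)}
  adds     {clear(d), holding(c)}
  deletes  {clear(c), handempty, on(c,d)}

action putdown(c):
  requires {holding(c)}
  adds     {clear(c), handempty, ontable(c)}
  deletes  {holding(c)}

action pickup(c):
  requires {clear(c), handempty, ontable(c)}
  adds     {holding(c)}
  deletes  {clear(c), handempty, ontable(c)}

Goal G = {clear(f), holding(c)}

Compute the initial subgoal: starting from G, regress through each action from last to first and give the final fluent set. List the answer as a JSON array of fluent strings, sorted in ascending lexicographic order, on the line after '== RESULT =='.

Work backward from the goal:
  through step 4 (pickup(c)): drop {holding(c)}, keep {clear(f)}, require {clear(c), handempty, ontable(c)}
    → {clear(c), clear(f), handempty, ontable(c)}
  through step 3 (putdown(c)): drop {clear(c), handempty, ontable(c)}, keep {clear(f)}, require {holding(c)}
    → {clear(f), holding(c)}
  through step 2 (unstack(c,d)): drop {holding(c)}, keep {clear(f)}, require {clear(c), handempty, on(c,d)}
    → {clear(c), clear(f), handempty, on(c,d)}
  through step 1 (putdown(d)): drop {handempty}, keep {clear(c), clear(f), on(c,d)}, require {holding(d)}
    → {clear(c), clear(f), holding(d), on(c,d)}

== RESULT ==
["clear(c)", "clear(f)", "holding(d)", "on(c,d)"]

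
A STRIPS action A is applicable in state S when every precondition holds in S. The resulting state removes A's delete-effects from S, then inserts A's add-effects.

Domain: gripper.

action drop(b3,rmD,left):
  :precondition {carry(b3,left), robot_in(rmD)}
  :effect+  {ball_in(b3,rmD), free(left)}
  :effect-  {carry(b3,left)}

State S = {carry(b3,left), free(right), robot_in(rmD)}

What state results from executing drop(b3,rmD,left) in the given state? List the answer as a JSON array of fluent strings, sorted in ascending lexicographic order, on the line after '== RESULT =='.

Progress:
  pre ⊆ S: {carry(b3,left), robot_in(rmD)} ⊆ S  — applicable
  S \ del = {free(right), robot_in(rmD)}
  ∪ add   = {ball_in(b3,rmD), free(left), free(right), robot_in(rmD)}

== RESULT ==
["ball_in(b3,rmD)", "free(left)", "free(right)", "robot_in(rmD)"]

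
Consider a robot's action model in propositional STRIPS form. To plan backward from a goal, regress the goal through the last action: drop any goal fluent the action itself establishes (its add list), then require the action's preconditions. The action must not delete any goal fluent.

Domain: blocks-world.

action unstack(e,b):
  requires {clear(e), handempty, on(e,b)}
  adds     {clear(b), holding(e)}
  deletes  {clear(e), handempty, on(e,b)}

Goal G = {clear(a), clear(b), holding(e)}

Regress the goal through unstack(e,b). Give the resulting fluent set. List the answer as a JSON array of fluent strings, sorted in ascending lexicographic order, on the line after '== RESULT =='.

Regress:
  G ∩ del = {}  (empty — regression defined)
  G \ add = {clear(a), clear(b), holding(e)} \ {clear(b), holding(e)} = {clear(a)}
  ∪ pre   = {clear(a)} ∪ {clear(e), handempty, on(e,b)}
          = {clear(a), clear(e), handempty, on(e,b)}

== RESULT ==
["clear(a)", "clear(e)", "handempty", "on(e,b)"]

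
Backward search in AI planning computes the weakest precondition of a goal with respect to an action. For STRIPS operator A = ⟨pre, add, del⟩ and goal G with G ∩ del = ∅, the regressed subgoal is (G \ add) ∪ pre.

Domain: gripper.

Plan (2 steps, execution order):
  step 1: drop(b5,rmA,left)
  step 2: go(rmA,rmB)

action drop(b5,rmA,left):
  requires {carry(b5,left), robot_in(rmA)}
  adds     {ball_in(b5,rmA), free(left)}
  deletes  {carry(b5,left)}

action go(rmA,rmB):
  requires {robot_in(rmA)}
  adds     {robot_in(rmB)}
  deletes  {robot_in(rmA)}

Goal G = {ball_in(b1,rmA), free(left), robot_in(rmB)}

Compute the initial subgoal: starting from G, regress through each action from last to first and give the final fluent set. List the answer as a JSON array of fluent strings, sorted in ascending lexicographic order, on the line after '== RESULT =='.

Regress step by step:
  through step 2 (go(rmA,rmB)): drop {robot_in(rmB)}, keep {ball_in(b1,rmA), free(left)}, require {robot_in(rmA)}
    → {ball_in(b1,rmA), free(left), robot_in(rmA)}
  through step 1 (drop(b5,rmA,left)): drop {free(left)}, keep {ball_in(b1,rmA), robot_in(rmA)}, require {carry(b5,left), robot_in(rmA)}
    → {ball_in(b1,rmA), carry(b5,left), robot_in(rmA)}

== RESULT ==
["ball_in(b1,rmA)", "carry(b5,left)", "robot_in(rmA)"]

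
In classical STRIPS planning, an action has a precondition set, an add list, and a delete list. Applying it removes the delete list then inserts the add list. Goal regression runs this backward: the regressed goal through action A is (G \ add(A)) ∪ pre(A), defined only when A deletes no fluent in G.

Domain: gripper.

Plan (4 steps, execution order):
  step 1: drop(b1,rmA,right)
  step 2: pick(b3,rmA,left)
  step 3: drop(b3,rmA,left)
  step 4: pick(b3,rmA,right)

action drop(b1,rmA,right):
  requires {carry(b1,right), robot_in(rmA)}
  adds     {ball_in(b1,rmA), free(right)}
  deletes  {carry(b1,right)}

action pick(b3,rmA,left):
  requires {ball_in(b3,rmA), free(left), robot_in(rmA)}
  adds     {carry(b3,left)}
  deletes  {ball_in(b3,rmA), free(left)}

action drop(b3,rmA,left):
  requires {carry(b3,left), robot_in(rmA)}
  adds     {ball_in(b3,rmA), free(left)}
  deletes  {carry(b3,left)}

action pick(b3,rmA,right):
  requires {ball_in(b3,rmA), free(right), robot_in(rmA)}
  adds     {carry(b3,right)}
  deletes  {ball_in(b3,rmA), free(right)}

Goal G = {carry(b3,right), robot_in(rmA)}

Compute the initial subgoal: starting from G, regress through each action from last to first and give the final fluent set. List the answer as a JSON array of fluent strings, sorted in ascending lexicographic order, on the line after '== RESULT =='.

Work backward from the goal:
  through step 4 (pick(b3,rmA,right)): drop {carry(b3,right)}, keep {robot_in(rmA)}, require {ball_in(b3,rmA), free(right), robot_in(rmA)}
    → {ball_in(b3,rmA), free(right), robot_in(rmA)}
  through step 3 (drop(b3,rmA,left)): drop {ball_in(b3,rmA)}, keep {free(right), robot_in(rmA)}, require {carry(b3,left), robot_in(rmA)}
    → {carry(b3,left), free(right), robot_in(rmA)}
  through step 2 (pick(b3,rmA,left)): drop {carry(b3,left)}, keep {free(right), robot_in(rmA)}, require {ball_in(b3,rmA), free(left), robot_in(rmA)}
    → {ball_in(b3,rmA), free(left), free(right), robot_in(rmA)}
  through step 1 (drop(b1,rmA,right)): drop {free(right)}, keep {ball_in(b3,rmA), free(left), robot_in(rmA)}, require {carry(b1,right), robot_in(rmA)}
    → {ball_in(b3,rmA), carry(b1,right), free(left), robot_in(rmA)}

== RESULT ==
["ball_in(b3,rmA)", "carry(b1,right)", "free(left)", "robot_in(rmA)"]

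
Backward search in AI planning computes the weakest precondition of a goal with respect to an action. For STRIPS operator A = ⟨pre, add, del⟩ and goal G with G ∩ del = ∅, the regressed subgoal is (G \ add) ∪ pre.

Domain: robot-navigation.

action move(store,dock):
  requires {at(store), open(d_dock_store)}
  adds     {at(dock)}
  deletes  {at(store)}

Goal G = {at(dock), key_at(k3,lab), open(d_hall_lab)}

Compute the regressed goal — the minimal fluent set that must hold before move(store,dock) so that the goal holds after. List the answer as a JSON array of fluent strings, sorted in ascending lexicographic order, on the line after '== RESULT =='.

Compute (G \ add) ∪ pre:
  G ∩ del = {}  (empty — regression defined)
  G \ add = {at(dock), key_at(k3,lab), open(d_hall_lab)} \ {at(dock)} = {key_at(k3,lab), open(d_hall_lab)}
  ∪ pre   = {key_at(k3,lab), open(d_hall_lab)} ∪ {at(store), open(d_dock_store)}
          = {at(store), key_at(k3,lab), open(d_dock_store), open(d_hall_lab)}

== RESULT ==
["at(store)", "key_at(k3,lab)", "open(d_dock_store)", "open(d_hall_lab)"]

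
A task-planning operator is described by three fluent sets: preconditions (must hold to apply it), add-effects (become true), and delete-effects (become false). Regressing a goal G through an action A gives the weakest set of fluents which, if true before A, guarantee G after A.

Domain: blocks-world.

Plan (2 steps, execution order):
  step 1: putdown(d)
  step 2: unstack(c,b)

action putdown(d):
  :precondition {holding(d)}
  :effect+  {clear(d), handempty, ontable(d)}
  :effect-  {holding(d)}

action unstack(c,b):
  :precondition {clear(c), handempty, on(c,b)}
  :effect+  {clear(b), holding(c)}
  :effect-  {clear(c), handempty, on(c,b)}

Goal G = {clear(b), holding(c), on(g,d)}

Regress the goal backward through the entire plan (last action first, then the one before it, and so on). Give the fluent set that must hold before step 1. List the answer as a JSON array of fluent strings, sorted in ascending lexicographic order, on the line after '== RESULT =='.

Regress step by step:
  through step 2 (unstack(c,b)): drop {clear(b), holding(c)}, keep {on(g,d)}, require {clear(c), handempty, on(c,b)}
    → {clear(c), handempty, on(c,b), on(g,d)}
  through step 1 (putdown(d)): drop {handempty}, keep {clear(c), on(c,b), on(g,d)}, require {holding(d)}
    → {clear(c), holding(d), on(c,b), on(g,d)}

== RESULT ==
["clear(c)", "holding(d)", "on(c,b)", "on(g,d)"]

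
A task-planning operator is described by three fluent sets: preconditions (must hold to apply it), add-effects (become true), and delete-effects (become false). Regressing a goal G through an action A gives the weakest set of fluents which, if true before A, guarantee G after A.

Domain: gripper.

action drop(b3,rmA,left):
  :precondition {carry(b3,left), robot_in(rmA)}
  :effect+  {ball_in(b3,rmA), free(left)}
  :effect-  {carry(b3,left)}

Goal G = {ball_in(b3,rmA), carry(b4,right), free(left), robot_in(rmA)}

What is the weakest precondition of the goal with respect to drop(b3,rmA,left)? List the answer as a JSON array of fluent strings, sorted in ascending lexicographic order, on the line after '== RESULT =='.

Compute (G \ add) ∪ pre:
  G ∩ del = {}  (empty — regression defined)
  G \ add = {ball_in(b3,rmA), carry(b4,right), free(left), robot_in(rmA)} \ {ball_in(b3,rmA), free(left)} = {carry(b4,right), robot_in(rmA)}
  ∪ pre   = {carry(b4,right), robot_in(rmA)} ∪ {carry(b3,left), robot_in(rmA)}
          = {carry(b3,left), carry(b4,right), robot_in(rmA)}

== RESULT ==
["carry(b3,left)", "carry(b4,right)", "robot_in(rmA)"]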